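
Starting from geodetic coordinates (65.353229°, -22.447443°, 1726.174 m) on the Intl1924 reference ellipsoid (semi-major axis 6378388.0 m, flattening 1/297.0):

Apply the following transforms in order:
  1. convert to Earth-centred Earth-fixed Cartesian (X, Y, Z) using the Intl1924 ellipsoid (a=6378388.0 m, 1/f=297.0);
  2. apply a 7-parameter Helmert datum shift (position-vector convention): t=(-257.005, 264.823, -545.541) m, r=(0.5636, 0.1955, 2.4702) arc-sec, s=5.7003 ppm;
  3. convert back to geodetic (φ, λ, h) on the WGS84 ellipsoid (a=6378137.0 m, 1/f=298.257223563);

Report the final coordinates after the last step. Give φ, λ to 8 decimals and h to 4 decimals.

φ=65.35321619°, λ=-22.44387607°, h=1300.9129 m

start: φ=65.353229°, λ=-22.447443°, h=1726.174 m
→ ECEF (a=6378388.000, f=1/297.0): X=2465911.2324, Y=-1018764.8281, Z=5775943.3734
→ Helmert 7p (PV): X=2465685.9590, Y=-1018492.0631, Z=5775425.6361
→ geod (Bowring, a=6378137.000): φ=65.35321619°, λ=-22.44387607°, h=1300.9129 m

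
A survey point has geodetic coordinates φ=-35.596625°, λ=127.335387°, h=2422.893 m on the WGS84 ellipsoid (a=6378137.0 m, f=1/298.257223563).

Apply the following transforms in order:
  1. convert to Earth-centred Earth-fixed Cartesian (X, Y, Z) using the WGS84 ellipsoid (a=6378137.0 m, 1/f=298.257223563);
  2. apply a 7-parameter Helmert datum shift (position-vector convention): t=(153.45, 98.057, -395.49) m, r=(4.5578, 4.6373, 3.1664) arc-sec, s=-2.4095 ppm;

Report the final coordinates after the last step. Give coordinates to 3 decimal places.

start: φ=-35.596625°, λ=127.335387°, h=2422.893 m
→ ECEF (a=6378137.000, f=1/298.257223563): X=-3150145.0256, Y=4129862.5841, Z=-3693300.8428
→ Helmert 7p (PV): X=-3150130.4168, Y=4129983.9421, Z=-3693525.3548

X=-3150130.417 m, Y=4129983.942 m, Z=-3693525.355 m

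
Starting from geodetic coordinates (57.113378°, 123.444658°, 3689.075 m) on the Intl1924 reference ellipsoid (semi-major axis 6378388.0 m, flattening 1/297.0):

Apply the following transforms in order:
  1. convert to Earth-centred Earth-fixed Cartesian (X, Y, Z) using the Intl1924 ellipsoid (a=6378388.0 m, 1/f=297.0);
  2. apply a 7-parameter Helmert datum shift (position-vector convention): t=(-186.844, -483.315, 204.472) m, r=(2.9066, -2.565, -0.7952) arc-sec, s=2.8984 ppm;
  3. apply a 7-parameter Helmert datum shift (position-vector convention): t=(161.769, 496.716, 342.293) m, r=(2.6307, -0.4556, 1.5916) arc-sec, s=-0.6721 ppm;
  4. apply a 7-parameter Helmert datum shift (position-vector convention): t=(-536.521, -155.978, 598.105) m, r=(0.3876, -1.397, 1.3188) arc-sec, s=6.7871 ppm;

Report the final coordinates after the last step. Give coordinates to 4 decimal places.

start: φ=57.113378°, λ=123.444658°, h=3689.075 m
→ ECEF (a=6378388.000, f=1/297.0): X=-1914392.2296, Y=2898409.9641, Z=5335975.4722
→ Helmert 7p (PV): X=-1914639.8037, Y=2897867.2377, Z=5336212.4469
→ Helmert 7p (PV): X=-1914510.8954, Y=2898279.1742, Z=5336583.8837
→ Helmert 7p (PV): X=-1915115.0854, Y=2898120.5979, Z=5337210.6882

X=-1915115.0854 m, Y=2898120.5979 m, Z=5337210.6882 m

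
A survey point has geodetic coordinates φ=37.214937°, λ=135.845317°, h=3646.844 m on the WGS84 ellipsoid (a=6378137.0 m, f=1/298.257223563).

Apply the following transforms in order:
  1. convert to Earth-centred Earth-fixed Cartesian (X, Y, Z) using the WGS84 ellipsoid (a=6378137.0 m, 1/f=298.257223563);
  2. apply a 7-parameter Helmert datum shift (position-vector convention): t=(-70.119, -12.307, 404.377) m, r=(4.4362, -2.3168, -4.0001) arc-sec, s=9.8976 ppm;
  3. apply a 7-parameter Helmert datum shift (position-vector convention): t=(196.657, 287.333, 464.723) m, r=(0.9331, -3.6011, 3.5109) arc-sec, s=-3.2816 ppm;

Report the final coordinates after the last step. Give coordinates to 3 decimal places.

X=-3650808.122 m, Y=3544849.721 m, Z=3839504.205 m

start: φ=37.214937°, λ=135.845317°, h=3646.844 m
→ ECEF (a=6378137.000, f=1/298.257223563): X=-3650808.7722, Y=3544642.5118, Z=3838622.1849
→ Helmert 7p (PV): X=-3650889.3999, Y=3544653.5300, Z=3839099.7846
→ Helmert 7p (PV): X=-3650808.1218, Y=3544849.7208, Z=3839504.2051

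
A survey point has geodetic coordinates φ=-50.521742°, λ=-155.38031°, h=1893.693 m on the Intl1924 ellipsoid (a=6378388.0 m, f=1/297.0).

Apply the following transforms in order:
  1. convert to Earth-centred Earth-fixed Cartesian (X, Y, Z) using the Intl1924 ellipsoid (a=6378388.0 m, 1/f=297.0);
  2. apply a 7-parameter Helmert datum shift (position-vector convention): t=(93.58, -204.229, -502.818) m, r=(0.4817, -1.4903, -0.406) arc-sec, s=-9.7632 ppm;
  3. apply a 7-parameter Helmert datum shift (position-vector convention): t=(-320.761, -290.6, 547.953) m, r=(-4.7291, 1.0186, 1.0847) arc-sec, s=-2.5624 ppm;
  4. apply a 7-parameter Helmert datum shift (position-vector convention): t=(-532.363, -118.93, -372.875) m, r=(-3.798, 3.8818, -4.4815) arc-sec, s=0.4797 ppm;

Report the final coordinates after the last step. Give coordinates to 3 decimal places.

X=-3695959.575 m, Y=-1694016.337 m, Z=-4901589.525 m

start: φ=-50.521742°, λ=-155.380310°, h=1893.693 m
→ ECEF (a=6378388.000, f=1/297.0): X=-3695131.5380, Y=-1693299.5758, Z=-4901447.0033
→ Helmert 7p (PV): X=-3694969.8012, Y=-1693468.5530, Z=-4901932.6196
→ Helmert 7p (PV): X=-3695296.3958, Y=-1693886.6326, Z=-4901315.0325
→ Helmert 7p (PV): X=-3695959.5748, Y=-1694016.3367, Z=-4901589.5250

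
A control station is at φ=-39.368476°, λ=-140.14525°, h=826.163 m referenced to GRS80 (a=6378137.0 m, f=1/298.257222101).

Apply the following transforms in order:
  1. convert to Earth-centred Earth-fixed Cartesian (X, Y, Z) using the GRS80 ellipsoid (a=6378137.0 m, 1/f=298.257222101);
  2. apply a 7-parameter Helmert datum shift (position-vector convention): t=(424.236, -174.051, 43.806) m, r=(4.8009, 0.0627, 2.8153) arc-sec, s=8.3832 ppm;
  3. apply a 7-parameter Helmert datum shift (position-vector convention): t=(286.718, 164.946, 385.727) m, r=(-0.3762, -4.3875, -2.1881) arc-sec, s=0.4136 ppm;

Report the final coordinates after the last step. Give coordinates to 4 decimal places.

X=-3790082.2786 m, Y=-3164524.4135 m, Z=-4024302.6507 m

start: φ=-39.368476°, λ=-140.145250°, h=826.163 m
→ ECEF (a=6378137.000, f=1/298.257222101): X=-3790853.8917, Y=-3164562.2718, Z=-4024549.4210
→ Helmert 7p (PV): X=-3790419.4652, Y=-3164720.9198, Z=-4024611.8584
→ Helmert 7p (PV): X=-3790082.2786, Y=-3164524.4135, Z=-4024302.6507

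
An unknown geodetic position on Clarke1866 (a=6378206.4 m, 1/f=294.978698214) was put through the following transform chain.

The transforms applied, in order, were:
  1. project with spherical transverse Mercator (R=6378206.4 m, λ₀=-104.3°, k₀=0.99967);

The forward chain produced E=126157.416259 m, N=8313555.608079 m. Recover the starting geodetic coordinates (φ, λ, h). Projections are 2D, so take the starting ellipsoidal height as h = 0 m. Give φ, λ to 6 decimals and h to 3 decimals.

start: E=126157.4163, N=8313555.6081 m
→ tm⁻¹: φ=74.66482900°, λ=-100.00996300°

φ=74.664829°, λ=-100.009963°, h=0.000 m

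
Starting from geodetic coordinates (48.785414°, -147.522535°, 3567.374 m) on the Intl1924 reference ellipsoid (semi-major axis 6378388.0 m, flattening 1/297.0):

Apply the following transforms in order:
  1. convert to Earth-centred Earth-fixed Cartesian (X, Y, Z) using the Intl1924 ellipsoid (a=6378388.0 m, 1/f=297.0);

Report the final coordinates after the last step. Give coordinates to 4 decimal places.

X=-3554069.2398 m, Y=-2262227.1293 m, Z=4777642.9460 m

start: φ=48.785414°, λ=-147.522535°, h=3567.374 m
→ ECEF (a=6378388.000, f=1/297.0): X=-3554069.2398, Y=-2262227.1293, Z=4777642.9460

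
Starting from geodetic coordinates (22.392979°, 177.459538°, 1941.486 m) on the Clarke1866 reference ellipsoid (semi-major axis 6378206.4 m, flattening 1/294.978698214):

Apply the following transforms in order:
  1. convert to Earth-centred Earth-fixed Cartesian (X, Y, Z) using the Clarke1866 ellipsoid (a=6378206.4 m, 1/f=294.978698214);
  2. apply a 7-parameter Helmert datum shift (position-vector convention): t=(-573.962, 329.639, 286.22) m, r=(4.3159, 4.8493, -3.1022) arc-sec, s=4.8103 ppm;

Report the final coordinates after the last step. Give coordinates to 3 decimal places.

start: φ=22.392979°, λ=177.459538°, h=1941.486 m
→ ECEF (a=6378206.400, f=1/294.978698214): X=-5896136.3346, Y=261602.7613, Z=2415302.1011
→ Helmert 7p (PV): X=-5896677.9401, Y=261971.7982, Z=2415744.0325

X=-5896677.940 m, Y=261971.798 m, Z=2415744.033 m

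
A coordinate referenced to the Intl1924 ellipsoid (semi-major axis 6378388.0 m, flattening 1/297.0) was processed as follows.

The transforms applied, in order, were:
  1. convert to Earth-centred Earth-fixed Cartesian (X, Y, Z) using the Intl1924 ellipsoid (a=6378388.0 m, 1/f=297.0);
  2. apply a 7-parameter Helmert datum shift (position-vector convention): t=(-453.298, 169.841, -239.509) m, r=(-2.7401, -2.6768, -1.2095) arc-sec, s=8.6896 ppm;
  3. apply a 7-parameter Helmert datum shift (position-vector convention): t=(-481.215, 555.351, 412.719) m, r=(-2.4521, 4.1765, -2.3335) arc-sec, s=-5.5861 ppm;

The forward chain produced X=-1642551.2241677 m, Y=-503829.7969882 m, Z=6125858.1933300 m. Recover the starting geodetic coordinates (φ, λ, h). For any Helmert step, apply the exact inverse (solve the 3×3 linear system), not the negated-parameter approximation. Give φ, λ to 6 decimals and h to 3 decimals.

start: X=-1642551.2242, Y=-503829.7970, Z=6125858.1933 m
→ Helmert⁻¹: X=-1642197.5042, Y=-504479.3639, Z=6125440.4429
→ Helmert⁻¹: X=-1641647.4850, Y=-504735.8214, Z=6125641.3221
→ geod (Bowring, a=6378388.000): φ=74.43785500°, λ=-162.90959400°, h=3388.8740 m

φ=74.437855°, λ=-162.909594°, h=3388.874 m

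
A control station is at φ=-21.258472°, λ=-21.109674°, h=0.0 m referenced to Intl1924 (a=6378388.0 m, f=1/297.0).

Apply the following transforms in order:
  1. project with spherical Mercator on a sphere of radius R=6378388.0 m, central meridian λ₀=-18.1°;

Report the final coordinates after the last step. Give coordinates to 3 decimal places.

start: φ=-21.258472°, λ=-21.109674°, h=0.000 m
→ merc (R=6378388.0, λ₀=-18.1°): E=-335048.5618, N=-2422820.7751

E=-335048.562 m, N=-2422820.775 m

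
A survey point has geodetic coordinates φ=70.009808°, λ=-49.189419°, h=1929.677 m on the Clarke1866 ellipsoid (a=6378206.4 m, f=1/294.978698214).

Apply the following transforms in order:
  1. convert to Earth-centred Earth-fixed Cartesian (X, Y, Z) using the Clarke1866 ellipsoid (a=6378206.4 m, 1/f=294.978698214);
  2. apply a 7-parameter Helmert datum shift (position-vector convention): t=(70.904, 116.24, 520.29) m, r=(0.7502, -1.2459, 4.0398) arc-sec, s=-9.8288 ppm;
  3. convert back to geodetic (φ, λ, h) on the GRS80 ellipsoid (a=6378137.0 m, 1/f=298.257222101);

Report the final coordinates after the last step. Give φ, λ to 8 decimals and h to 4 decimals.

φ=70.01044839°, λ=-49.18598856°, h=2201.2558 m

start: φ=70.009808°, λ=-49.189419°, h=1929.677 m
→ ECEF (a=6378206.400, f=1/294.978698214): X=1429764.6780, Y=-1655780.0350, Z=5973043.0259
→ Helmert 7p (PV): X=1429817.8795, Y=-1655641.2424, Z=5973507.2221
→ geod (Bowring, a=6378137.000): φ=70.01044839°, λ=-49.18598856°, h=2201.2558 m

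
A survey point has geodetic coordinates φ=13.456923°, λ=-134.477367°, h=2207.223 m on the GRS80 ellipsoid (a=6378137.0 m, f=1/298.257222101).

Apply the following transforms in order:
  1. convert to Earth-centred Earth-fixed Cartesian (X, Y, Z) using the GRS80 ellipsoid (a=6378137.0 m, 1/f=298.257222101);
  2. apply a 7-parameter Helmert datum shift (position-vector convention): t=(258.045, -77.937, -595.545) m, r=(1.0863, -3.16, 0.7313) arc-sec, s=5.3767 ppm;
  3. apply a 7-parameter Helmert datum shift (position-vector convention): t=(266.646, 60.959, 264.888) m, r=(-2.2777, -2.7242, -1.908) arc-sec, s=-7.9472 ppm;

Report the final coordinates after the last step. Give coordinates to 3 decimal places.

X=-4347834.008 m, Y=-4428334.849 m, Z=1474694.994 m

start: φ=13.456923°, λ=-134.477367°, h=2207.223 m
→ ECEF (a=6378137.000, f=1/298.257222101): X=-4348302.5378, Y=-4428362.5716, Z=1475127.9010
→ Helmert 7p (PV): X=-4348074.7710, Y=-4428487.5041, Z=1474450.3483
→ Helmert 7p (PV): X=-4347834.0076, Y=-4428334.8490, Z=1474694.9943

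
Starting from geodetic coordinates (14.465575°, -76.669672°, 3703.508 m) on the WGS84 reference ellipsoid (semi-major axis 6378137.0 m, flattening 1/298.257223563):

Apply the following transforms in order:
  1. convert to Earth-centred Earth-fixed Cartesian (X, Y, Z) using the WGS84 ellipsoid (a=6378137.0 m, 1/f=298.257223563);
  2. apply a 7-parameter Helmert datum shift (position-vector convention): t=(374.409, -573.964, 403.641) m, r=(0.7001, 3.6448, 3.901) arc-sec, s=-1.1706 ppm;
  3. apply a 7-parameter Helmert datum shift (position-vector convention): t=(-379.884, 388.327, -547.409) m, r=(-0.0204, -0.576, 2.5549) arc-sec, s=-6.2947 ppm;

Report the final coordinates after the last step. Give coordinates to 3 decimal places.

X=1425273.822 m, Y=-6014384.578 m, Z=1583640.926 m

start: φ=14.465575°, λ=-76.669672°, h=3703.508 m
→ ECEF (a=6378137.000, f=1/298.257223563): X=1425078.1282, Y=-6014283.2336, Z=1583837.5400
→ Helmert 7p (PV): X=1425592.6017, Y=-6014828.5813, Z=1584193.7317
→ Helmert 7p (PV): X=1425273.8224, Y=-6014384.5781, Z=1583640.9265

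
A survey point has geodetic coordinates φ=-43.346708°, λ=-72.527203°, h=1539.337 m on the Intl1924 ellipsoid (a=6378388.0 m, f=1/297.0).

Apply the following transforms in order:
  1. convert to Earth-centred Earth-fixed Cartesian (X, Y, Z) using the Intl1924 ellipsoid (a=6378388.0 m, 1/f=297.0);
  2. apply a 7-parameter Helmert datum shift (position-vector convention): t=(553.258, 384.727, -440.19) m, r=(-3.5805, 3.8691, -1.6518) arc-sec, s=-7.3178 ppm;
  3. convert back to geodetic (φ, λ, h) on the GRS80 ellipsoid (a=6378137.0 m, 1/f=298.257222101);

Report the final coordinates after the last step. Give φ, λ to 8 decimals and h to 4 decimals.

φ=-43.34938346°, λ=-72.52097159°, h=1856.6286 m

start: φ=-43.346708°, λ=-72.527203°, h=1539.337 m
→ ECEF (a=6378388.000, f=1/297.0): X=1395255.1964, Y=-4432521.1321, Z=-4356725.4145
→ Helmert 7p (PV): X=1395681.0257, Y=-4432190.7689, Z=-4357082.9523
→ geod (Bowring, a=6378137.000): φ=-43.34938346°, λ=-72.52097159°, h=1856.6286 m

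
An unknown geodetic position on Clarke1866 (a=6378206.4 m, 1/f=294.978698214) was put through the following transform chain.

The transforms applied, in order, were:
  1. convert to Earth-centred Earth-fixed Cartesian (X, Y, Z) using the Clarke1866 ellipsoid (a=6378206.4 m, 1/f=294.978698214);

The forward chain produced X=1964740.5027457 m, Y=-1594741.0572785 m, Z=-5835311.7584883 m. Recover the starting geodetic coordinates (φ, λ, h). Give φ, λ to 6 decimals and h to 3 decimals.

φ=-66.697635°, λ=-39.065556°, h=375.197 m

start: X=1964740.5027, Y=-1594741.0573, Z=-5835311.7585 m
→ geod (Bowring, a=6378206.400): φ=-66.69763500°, λ=-39.06555600°, h=375.1970 m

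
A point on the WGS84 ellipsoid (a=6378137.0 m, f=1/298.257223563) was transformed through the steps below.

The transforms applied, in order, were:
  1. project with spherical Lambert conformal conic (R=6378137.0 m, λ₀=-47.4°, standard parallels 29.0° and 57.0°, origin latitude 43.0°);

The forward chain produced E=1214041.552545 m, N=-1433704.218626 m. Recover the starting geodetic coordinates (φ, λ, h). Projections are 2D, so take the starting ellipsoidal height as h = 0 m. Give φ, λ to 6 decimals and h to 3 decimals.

φ=29.025734°, λ=-34.878994°, h=0.000 m

start: E=1214041.5525, N=-1433704.2186 m
→ lcc⁻¹: φ=29.02573400°, λ=-34.87899400°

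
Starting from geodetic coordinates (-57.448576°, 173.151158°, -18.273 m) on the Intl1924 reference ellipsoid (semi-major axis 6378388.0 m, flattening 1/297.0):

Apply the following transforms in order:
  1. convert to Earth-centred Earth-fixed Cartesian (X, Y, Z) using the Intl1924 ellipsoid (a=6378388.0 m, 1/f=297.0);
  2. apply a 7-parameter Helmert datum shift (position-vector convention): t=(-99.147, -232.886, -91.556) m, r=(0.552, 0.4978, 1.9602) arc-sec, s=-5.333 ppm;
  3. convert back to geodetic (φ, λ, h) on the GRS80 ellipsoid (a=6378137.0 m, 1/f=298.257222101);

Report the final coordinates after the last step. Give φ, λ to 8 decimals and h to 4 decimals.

start: φ=-57.448576°, λ=173.151158°, h=-18.273 m
→ ECEF (a=6378388.000, f=1/297.0): X=-3415599.8419, Y=410238.9647, Z=-5353040.1964
→ Helmert 7p (PV): X=-3415697.5910, Y=409985.7571, Z=-5353093.8636
→ geod (Bowring, a=6378137.000): φ=-57.44758401°, λ=173.15553914°, h=249.0891 m

φ=-57.44758401°, λ=173.15553914°, h=249.0891 m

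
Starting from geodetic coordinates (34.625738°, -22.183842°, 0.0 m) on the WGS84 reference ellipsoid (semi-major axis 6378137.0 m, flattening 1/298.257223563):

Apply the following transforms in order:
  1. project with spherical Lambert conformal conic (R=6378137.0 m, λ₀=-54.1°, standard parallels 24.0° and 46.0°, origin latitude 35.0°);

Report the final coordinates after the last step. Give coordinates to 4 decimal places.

E=2820763.9267 m, N=416497.5420 m

start: φ=34.625738°, λ=-22.183842°, h=0.000 m
→ lcc (R=6378137.0, λ₀=-54.1°): E=2820763.9267, N=416497.5420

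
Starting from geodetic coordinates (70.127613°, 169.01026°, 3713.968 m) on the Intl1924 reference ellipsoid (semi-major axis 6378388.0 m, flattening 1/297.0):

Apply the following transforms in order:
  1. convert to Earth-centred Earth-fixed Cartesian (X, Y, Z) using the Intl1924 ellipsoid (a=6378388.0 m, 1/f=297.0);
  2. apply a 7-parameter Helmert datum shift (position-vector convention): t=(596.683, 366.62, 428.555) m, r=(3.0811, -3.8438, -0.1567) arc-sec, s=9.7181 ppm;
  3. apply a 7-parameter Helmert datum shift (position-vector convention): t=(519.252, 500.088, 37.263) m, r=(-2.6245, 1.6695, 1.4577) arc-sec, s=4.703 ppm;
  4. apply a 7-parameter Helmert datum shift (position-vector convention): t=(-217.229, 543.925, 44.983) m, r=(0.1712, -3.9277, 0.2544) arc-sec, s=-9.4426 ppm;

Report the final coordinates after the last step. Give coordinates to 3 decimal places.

start: φ=70.127613°, λ=169.010260°, h=3713.968 m
→ ECEF (a=6378388.000, f=1/297.0): X=-2136015.9233, Y=414802.4991, Z=5979527.3843
→ Helmert 7p (PV): X=-2135551.1144, Y=415085.4523, Z=5979980.4396
→ Helmert 7p (PV): X=-2134996.4374, Y=415648.4894, Z=5980057.8300
→ Helmert 7p (PV): X=-2135307.8905, Y=416180.8930, Z=5980006.0365

X=-2135307.890 m, Y=416180.893 m, Z=5980006.036 m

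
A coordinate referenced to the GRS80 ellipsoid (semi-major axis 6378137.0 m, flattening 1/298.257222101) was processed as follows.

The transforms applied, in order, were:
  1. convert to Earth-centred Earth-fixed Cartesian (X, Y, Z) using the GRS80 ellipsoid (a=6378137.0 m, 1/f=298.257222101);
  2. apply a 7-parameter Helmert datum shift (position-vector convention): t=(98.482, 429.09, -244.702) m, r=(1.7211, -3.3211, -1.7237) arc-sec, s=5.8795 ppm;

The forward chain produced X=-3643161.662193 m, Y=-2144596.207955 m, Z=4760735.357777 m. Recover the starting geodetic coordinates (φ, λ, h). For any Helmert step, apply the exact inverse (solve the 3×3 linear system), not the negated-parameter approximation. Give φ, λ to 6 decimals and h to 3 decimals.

start: X=-3643161.6622, Y=-2144596.2080, Z=4760735.3578 m
→ Helmert⁻¹: X=-3643144.1405, Y=-2145003.4045, Z=4761028.6247
→ geod (Bowring, a=6378137.000): φ=48.58644600°, λ=-149.51135600°, h=1022.3960 m

φ=48.586446°, λ=-149.511356°, h=1022.396 m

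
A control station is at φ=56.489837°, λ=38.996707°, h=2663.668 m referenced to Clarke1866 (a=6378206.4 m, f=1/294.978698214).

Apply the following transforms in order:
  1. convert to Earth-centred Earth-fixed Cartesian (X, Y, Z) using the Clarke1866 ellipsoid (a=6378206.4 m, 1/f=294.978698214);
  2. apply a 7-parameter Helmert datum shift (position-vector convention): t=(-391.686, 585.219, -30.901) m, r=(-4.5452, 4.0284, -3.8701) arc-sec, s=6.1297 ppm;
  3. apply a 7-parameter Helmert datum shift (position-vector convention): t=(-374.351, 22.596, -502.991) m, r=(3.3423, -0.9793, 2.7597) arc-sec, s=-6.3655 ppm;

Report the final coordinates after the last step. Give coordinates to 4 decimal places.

start: φ=56.489837°, λ=38.996707°, h=2663.668 m
→ ECEF (a=6378206.400, f=1/294.978698214): X=2744304.8783, Y=2222033.1310, Z=5296767.7590
→ Helmert 7p (PV): X=2744075.1535, Y=2222697.1983, Z=5296666.7639
→ Helmert 7p (PV): X=2743628.4497, Y=2222656.5333, Z=5296179.1013

X=2743628.4497 m, Y=2222656.5333 m, Z=5296179.1013 m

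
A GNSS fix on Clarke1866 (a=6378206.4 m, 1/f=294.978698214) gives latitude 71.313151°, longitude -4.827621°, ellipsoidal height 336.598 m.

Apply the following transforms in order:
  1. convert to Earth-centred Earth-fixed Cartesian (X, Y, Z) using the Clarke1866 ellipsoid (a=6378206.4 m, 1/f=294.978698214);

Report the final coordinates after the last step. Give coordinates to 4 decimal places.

start: φ=71.313151°, λ=-4.827621°, h=336.598 m
→ ECEF (a=6378206.400, f=1/294.978698214): X=2042619.2401, Y=-172515.2142, Z=6019702.8883

X=2042619.2401 m, Y=-172515.2142 m, Z=6019702.8883 m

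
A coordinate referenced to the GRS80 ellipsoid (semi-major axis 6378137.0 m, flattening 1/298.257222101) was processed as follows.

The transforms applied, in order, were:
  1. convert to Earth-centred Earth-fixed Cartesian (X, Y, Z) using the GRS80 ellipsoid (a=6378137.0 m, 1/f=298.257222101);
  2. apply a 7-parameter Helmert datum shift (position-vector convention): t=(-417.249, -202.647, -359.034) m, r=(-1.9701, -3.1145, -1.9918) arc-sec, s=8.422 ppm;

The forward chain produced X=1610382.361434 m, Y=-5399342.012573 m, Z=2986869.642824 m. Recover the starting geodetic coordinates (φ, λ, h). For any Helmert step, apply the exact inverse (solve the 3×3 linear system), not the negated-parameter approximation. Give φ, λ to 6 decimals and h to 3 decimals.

start: X=1610382.3614, Y=-5399342.0126, Z=2986869.6428 m
→ Helmert⁻¹: X=1610883.2852, Y=-5399106.8699, Z=2987127.6265
→ geod (Bowring, a=6378137.000): φ=28.09060800°, λ=-73.38694500°, h=3738.2750 m

φ=28.090608°, λ=-73.386945°, h=3738.275 m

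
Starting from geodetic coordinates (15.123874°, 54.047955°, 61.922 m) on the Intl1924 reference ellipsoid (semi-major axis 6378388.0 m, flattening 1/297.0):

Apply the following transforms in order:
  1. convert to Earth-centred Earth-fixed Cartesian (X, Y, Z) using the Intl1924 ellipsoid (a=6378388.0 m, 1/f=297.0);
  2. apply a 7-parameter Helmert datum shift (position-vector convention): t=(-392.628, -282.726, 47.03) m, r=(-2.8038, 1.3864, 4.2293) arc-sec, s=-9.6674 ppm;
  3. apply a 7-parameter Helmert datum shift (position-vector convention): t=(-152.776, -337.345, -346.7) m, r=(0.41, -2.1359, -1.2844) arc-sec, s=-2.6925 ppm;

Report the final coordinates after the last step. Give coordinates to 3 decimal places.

X=3615292.433 m, Y=4985100.677 m, Z=1653006.716 m

start: φ=15.123874°, λ=54.047955°, h=61.922 m
→ ECEF (a=6378388.000, f=1/297.0): X=3615959.7190, Y=4985711.5537, Z=1653371.5487
→ Helmert 7p (PV): X=3615441.0199, Y=4985477.2450, Z=1653310.5195
→ Helmert 7p (PV): X=3615292.4333, Y=4985100.6771, Z=1653006.7160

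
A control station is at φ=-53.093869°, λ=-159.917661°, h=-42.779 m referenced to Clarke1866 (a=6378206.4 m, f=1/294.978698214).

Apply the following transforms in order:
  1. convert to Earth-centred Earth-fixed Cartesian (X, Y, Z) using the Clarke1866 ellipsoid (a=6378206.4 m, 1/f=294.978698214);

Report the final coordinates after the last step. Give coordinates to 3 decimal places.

X=-3605062.743 m, Y=-1318005.715 m, Z=-5076585.938 m

start: φ=-53.093869°, λ=-159.917661°, h=-42.779 m
→ ECEF (a=6378206.400, f=1/294.978698214): X=-3605062.7430, Y=-1318005.7145, Z=-5076585.9379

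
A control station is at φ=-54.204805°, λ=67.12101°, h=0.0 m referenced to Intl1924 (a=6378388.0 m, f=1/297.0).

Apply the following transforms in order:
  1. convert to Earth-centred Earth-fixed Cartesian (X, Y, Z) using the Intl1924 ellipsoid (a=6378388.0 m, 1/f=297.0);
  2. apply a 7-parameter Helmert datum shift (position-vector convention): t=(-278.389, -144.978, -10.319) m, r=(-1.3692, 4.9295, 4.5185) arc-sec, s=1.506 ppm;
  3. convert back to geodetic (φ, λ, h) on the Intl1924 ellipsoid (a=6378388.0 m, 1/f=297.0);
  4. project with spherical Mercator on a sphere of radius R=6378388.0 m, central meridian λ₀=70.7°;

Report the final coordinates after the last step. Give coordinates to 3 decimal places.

start: φ=-54.204805°, λ=67.121010°, h=0.000 m
→ ECEF (a=6378388.000, f=1/297.0): X=1453644.4105, Y=3444781.6886, Z=-5150214.2474
→ Helmert 7p (PV): X=1453169.6635, Y=3444639.5550, Z=-5150289.9299
→ geod (Bowring, a=6378388.000): φ=-54.20750175°, λ=67.12686642°, h=-123.1428 m
→ merc (R=6378388.0, λ₀=70.7°): E=-397775.0638, N=-7209836.7184

E=-397775.064 m, N=-7209836.718 m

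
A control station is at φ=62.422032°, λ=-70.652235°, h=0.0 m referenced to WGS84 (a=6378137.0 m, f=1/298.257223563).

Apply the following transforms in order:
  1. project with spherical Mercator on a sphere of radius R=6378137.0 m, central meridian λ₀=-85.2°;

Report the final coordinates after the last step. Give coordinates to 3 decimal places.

start: φ=62.422032°, λ=-70.652235°, h=0.000 m
→ merc (R=6378137.0, λ₀=-85.2°): E=1619449.7920, N=8959914.1217

E=1619449.792 m, N=8959914.122 m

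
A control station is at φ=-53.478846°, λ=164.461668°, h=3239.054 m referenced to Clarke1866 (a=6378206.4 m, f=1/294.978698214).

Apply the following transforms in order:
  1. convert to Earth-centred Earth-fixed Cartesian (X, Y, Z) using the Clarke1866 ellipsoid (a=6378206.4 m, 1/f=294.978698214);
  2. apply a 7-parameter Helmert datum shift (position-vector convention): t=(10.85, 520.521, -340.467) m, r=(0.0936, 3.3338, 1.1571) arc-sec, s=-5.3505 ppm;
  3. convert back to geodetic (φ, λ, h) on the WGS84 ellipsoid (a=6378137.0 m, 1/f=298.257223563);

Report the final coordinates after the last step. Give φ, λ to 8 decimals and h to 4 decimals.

start: φ=-53.478846°, λ=164.461668°, h=3239.054 m
→ ECEF (a=6378206.400, f=1/294.978698214): X=-3666941.1780, Y=1019575.2137, Z=-5104836.5895
→ Helmert 7p (PV): X=-3666998.9352, Y=1020072.0253, Z=-5105090.0130
→ geod (Bowring, a=6378137.000): φ=-53.47679247°, λ=164.45469566°, h=3470.9857 m

φ=-53.47679247°, λ=164.45469566°, h=3470.9857 m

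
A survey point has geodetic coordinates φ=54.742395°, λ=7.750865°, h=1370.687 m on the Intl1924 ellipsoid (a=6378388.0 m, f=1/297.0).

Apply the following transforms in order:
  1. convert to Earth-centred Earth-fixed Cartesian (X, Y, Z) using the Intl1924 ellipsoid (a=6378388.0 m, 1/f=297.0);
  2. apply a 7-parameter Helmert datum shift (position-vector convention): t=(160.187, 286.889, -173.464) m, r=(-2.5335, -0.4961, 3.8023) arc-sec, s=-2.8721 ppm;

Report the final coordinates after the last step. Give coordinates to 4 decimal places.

start: φ=54.742395°, λ=7.750865°, h=1370.687 m
→ ECEF (a=6378388.000, f=1/297.0): X=3657296.9497, Y=497792.5075, Z=5186107.1289
→ Helmert 7p (PV): X=3657424.9828, Y=498209.0849, Z=5185921.4520

X=3657424.9828 m, Y=498209.0849 m, Z=5185921.4520 m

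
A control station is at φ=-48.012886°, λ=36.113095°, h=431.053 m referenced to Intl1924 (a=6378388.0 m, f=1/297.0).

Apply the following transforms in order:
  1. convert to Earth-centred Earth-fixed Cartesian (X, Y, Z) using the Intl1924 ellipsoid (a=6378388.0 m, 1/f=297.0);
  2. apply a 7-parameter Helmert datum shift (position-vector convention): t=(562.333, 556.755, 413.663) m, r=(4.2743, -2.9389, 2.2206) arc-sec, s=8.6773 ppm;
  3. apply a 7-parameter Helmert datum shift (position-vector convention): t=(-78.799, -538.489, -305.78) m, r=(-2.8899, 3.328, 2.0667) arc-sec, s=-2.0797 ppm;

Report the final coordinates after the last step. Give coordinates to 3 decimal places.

start: φ=-48.012886°, λ=36.113095°, h=431.053 m
→ ECEF (a=6378388.000, f=1/297.0): X=3453696.5336, Y=2519688.1115, Z=-4718243.6371
→ Helmert 7p (PV): X=3454328.9358, Y=2520401.6867, Z=-4717769.4920
→ Helmert 7p (PV): X=3454141.5802, Y=2519826.4684, Z=-4718156.5069

X=3454141.580 m, Y=2519826.468 m, Z=-4718156.507 m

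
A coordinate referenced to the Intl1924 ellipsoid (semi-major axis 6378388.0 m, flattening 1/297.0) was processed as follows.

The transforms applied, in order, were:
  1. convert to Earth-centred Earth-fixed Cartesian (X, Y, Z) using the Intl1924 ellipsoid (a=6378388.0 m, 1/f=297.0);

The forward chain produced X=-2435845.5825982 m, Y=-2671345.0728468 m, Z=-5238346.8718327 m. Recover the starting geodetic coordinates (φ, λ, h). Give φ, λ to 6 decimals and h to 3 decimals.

φ=-55.569515°, λ=-132.359884°, h=906.638 m

start: X=-2435845.5826, Y=-2671345.0728, Z=-5238346.8718 m
→ geod (Bowring, a=6378388.000): φ=-55.56951500°, λ=-132.35988400°, h=906.6380 m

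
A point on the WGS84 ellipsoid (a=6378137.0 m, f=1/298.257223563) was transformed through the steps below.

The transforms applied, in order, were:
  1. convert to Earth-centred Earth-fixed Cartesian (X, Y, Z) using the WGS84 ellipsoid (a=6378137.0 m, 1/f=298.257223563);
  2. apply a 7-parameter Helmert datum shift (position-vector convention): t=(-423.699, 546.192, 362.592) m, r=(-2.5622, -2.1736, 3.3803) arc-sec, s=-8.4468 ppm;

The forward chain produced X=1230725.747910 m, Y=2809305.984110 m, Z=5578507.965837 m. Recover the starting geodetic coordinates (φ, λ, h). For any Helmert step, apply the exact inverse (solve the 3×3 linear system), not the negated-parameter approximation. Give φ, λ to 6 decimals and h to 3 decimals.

start: X=1230725.7479, Y=2809305.9841, Z=5578507.9658 m
→ Helmert⁻¹: X=1231264.6583, Y=2808694.0472, Z=5578214.4061
→ geod (Bowring, a=6378137.000): φ=61.36151700°, λ=66.32849800°, h=3934.0030 m

φ=61.361517°, λ=66.328498°, h=3934.003 m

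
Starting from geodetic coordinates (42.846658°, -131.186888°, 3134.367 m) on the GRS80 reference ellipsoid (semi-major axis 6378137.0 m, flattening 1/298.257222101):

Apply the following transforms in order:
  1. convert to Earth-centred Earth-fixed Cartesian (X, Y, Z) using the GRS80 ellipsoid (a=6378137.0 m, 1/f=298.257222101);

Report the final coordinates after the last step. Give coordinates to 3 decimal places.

start: φ=42.846658°, λ=-131.186888°, h=3134.367 m
→ ECEF (a=6378137.000, f=1/298.257222101): X=-3085714.7093, Y=-3526411.5163, Z=4317159.1419

X=-3085714.709 m, Y=-3526411.516 m, Z=4317159.142 m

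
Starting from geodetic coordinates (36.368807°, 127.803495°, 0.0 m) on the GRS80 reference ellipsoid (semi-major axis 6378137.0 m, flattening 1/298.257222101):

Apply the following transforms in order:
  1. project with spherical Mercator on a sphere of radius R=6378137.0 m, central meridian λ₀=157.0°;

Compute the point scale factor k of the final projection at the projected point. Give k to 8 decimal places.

1.24190164

start: φ=36.368807°, λ=127.803495°, h=0.000 m
→ into merc (λ₀=157.0°): φ=36.36880700°, λ−λ₀=-29.19650500°
scale k = 1.24190164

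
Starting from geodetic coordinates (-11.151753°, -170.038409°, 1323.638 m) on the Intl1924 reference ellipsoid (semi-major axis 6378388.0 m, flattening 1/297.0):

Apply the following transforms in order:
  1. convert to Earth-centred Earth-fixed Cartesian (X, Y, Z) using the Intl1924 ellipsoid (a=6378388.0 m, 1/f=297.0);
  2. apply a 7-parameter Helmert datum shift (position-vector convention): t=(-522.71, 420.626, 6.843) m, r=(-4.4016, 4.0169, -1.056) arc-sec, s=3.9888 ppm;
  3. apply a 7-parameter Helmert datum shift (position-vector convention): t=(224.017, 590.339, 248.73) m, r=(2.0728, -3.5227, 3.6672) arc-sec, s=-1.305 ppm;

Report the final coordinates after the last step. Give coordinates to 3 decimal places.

start: φ=-11.151753°, λ=-170.038409°, h=1323.638 m
→ ECEF (a=6378388.000, f=1/297.0): X=-6165662.5289, Y=-1082911.4184, Z=-1225749.6592
→ Helmert 7p (PV): X=-6166239.2476, Y=-1082489.7029, Z=-1225604.5230
→ Helmert 7p (PV): X=-6165967.0065, Y=-1081995.2649, Z=-1225470.3819

X=-6165967.007 m, Y=-1081995.265 m, Z=-1225470.382 m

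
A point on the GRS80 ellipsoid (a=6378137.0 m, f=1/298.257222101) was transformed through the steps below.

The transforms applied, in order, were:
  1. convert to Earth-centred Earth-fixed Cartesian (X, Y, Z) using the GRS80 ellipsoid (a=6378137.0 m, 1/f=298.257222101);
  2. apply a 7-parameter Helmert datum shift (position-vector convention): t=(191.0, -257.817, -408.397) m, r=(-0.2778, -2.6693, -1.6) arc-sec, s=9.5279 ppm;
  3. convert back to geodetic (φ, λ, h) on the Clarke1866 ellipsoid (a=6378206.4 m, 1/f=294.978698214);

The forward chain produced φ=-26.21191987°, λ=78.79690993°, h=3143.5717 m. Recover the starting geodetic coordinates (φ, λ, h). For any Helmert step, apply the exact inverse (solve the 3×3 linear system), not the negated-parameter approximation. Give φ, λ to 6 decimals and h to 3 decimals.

start: φ=-26.211920°, λ=78.796910°, h=3143.572 m
→ ECEF (a=6378206.400, f=1/294.978698214): X=1113055.2420, Y=5619749.0288, Z=-2801375.1006
→ Helmert⁻¹: X=1112773.7972, Y=5619965.7036, Z=-2800946.8480
→ geod (Bowring, a=6378137.000): φ=-26.20612700°, λ=78.80009200°, h=3119.1980 m

φ=-26.206127°, λ=78.800092°, h=3119.198 m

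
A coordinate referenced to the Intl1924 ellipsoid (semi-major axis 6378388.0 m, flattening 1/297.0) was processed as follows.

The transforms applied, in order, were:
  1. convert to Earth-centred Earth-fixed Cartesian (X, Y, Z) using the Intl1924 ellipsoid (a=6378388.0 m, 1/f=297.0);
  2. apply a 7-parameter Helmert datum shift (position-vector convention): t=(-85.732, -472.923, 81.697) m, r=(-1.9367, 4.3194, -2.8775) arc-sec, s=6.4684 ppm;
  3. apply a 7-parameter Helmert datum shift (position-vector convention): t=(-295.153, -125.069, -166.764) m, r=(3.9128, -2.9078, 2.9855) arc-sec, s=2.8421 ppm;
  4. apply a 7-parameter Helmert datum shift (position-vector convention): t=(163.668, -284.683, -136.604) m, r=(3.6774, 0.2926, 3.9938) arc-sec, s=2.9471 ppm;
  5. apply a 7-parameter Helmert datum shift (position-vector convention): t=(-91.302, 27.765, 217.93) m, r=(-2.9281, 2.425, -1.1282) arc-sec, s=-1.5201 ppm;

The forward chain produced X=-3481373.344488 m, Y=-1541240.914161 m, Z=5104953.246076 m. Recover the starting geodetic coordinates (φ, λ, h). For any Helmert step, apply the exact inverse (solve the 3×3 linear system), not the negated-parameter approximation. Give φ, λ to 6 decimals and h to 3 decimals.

φ=53.473120°, λ=-156.132783°, h=3351.456 m

start: X=-3481373.3445, Y=-1541240.9142, Z=5104953.2461 m
→ Helmert⁻¹: X=-3481338.9180, Y=-1541362.5290, Z=5104680.2657
→ Helmert⁻¹: X=-3481529.4032, Y=-1540914.8817, Z=5104824.3588
→ Helmert⁻¹: X=-3481174.6875, Y=-1540638.2049, Z=5105054.9151
→ Helmert⁻¹: X=-3481151.8522, Y=-1540251.8148, Z=5104852.8364
→ geod (Bowring, a=6378388.000): φ=53.47312000°, λ=-156.13278300°, h=3351.4560 m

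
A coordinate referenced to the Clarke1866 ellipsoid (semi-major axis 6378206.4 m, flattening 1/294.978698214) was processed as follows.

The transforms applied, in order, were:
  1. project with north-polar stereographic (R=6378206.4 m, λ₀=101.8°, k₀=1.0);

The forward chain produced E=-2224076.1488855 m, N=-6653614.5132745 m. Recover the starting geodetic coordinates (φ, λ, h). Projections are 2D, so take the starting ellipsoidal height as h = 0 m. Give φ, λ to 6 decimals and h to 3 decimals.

start: E=-2224076.1489, N=-6653614.5133 m
→ stereo⁻¹: φ=32.38211600°, λ=83.31697800°

φ=32.382116°, λ=83.316978°, h=0.000 m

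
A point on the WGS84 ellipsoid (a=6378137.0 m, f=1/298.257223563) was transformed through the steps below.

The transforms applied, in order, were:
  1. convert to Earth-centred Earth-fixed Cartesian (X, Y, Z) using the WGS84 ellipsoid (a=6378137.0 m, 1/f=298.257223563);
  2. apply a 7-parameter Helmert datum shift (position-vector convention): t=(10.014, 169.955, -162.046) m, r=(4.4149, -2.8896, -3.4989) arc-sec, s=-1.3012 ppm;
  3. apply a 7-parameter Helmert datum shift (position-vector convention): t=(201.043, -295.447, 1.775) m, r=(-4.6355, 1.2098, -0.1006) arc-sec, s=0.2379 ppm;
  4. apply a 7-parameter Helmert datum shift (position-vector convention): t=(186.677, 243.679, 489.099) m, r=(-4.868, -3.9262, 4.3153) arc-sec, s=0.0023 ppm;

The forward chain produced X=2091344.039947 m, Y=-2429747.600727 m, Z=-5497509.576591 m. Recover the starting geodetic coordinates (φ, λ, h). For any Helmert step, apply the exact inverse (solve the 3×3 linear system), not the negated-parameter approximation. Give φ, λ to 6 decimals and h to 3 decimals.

start: X=2091344.0399, Y=-2429747.6007, Z=-5497509.5766 m
→ Helmert⁻¹: X=2091001.8668, Y=-2429905.2613, Z=-5498095.8122
→ Helmert⁻¹: X=2090833.7594, Y=-2429484.6539, Z=-5498138.6150
→ Helmert⁻¹: X=2090790.6601, Y=-2429739.9825, Z=-5497961.0070
→ geod (Bowring, a=6378137.000): φ=-59.92370100°, λ=-49.28801300°, h=2009.6540 m

φ=-59.923701°, λ=-49.288013°, h=2009.654 m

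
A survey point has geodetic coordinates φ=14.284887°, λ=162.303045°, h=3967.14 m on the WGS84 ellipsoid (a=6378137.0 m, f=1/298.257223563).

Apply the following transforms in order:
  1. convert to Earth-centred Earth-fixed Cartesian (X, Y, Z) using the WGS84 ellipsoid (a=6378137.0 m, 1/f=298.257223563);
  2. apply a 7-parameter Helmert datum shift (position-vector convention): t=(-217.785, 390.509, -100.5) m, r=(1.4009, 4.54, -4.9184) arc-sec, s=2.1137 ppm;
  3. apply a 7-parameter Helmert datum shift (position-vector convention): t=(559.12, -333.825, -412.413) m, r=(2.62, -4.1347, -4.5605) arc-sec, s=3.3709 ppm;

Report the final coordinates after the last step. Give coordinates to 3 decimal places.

start: φ=14.284887°, λ=162.303045°, h=3967.140 m
→ ECEF (a=6378137.000, f=1/298.257223563): X=-5893297.0803, Y=1880445.9160, Z=1564525.3985
→ Helmert 7p (PV): X=-5893448.0464, Y=1880970.3002, Z=1564570.6920
→ Helmert 7p (PV): X=-5892898.5672, Y=1880753.2465, Z=1564069.3073

X=-5892898.567 m, Y=1880753.246 m, Z=1564069.307 m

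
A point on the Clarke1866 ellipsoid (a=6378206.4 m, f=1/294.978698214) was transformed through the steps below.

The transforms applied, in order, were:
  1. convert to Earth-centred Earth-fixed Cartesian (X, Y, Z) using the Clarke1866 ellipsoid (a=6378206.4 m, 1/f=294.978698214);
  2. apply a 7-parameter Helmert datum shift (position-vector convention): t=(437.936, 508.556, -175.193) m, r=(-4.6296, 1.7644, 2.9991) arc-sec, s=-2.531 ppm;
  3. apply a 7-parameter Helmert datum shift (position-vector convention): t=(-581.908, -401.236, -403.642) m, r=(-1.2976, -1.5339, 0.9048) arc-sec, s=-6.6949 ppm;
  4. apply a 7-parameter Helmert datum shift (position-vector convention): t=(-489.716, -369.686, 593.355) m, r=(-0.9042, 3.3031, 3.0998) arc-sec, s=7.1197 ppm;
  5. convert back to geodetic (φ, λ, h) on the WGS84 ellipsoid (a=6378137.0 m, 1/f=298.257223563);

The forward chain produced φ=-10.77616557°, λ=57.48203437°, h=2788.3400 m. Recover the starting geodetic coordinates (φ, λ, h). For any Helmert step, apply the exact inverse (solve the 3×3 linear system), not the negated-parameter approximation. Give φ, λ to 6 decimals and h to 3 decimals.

start: φ=-10.776166°, λ=57.482034°, h=2788.340 m
→ ECEF (a=6378137.000, f=1/298.257223563): X=3370059.7602, Y=5286275.6346, Z=-1185214.0302
→ Helmert⁻¹: X=3370623.9149, Y=5286562.2248, Z=-1185721.7913
→ Helmert⁻¹: X=3371242.7701, Y=5286991.5252, Z=-1185317.8952
→ Helmert⁻¹: X=3370900.3678, Y=5286473.9335, Z=-1184998.2124
→ geod (Bowring, a=6378206.400): φ=-10.77399100°, λ=57.47653100°, h=3295.0840 m

φ=-10.773991°, λ=57.476531°, h=3295.084 m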